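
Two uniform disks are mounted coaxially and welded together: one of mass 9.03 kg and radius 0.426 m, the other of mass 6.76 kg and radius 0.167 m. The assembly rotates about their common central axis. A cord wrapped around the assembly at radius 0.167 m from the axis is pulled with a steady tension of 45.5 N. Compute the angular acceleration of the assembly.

I = ½M₁R₁² + ½M₂R₂² = ½(9.03)(0.426)² + ½(6.76)(0.167)² = 0.9136 kg·m².
τ = F r = (45.5)(0.167) = 7.599 N·m.
α = τ/I = 7.599/0.9136 = 8.317 rad/s².

α ≈ 8.32 rad/s²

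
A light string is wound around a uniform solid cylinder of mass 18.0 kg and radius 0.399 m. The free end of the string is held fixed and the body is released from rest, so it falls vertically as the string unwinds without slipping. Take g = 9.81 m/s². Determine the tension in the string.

Translation: Mg − T = Ma. Rotation about the center: TR = Iα with I = ½MR².
With a = αR: T = (I/R²)a = (1/2)M a, so Mg = (1 + 0.5000)Ma.
a = g/(1 + 0.5000) = 9.81/1.500 = 6.540 m/s².
T = 0.5000·M·a = (0.5000)(18.0)(6.540) = 58.86 N.

T ≈ 58.9 N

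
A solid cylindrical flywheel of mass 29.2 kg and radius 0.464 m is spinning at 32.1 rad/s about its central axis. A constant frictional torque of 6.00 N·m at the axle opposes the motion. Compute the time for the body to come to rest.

t ≈ 16.8 s

I = ½MR² = (1/2)(29.2)(0.464)² = 3.143 kg·m².
The net torque has magnitude 6.00 N·m, opposing ω.
|α| = τ/I = 6.000/3.143 = 1.909 rad/s² (deceleration).
0 = ω₀ − |α|t ⇒ t = ω₀/|α| = 32.1/1.909 = 16.82 s.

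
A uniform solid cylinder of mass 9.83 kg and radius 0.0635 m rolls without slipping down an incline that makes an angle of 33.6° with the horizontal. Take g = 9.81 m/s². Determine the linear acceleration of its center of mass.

Translation along the incline: Mg sinθ − f = Ma.
Rotation about the center: fR = Iα with I = ½MR². No-slip gives a = αR, so f = (I/R²)a = (1/2)M a.
Substituting: Mg sinθ = (1 + 0.5000)Ma, so a = g sinθ/(1 + 0.5000) = (9.81) sin 33.6° / 1.500 = 3.619 m/s².

a ≈ 3.62 m/s²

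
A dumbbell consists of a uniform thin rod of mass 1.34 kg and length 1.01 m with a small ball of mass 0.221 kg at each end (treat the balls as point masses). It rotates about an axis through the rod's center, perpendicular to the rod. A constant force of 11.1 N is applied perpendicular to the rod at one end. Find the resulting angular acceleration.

α ≈ 24.7 rad/s²

I_rod = (1/12)ML² = (1/12)(1.34)(1.01)² = 0.1139 kg·m².
I_balls = 2·m·(L/2)² = 2(0.221)(0.5050)² = 0.1127 kg·m².
Total I = 0.2266 kg·m².
τ = F·(L/2) = (11.1)(0.505) = 5.606 N·m.
α = τ/I = 5.606/0.2266 = 24.73 rad/s².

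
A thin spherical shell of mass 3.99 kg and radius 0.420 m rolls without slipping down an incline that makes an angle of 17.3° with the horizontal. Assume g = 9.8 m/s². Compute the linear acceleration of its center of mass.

a ≈ 1.75 m/s²

Translation along the incline: Mg sinθ − f = Ma.
Rotation about the center: fR = Iα with I = (2/3)MR². No-slip gives a = αR, so f = (I/R²)a = (2/3)M a.
Substituting: Mg sinθ = (1 + 0.6667)Ma, so a = g sinθ/(1 + 0.6667) = (9.8) sin 17.3° / 1.667 = 1.749 m/s².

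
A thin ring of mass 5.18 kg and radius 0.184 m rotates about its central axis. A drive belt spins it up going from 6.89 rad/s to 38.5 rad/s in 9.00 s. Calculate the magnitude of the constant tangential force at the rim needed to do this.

I = MR² = (5.18)(0.184)² = 0.1754 kg·m².
α = Δω/Δt = (38.5 − 6.89)/9.00 = 3.512 rad/s².
The required torque is τ = Iα = (0.1754)(3.512) = 0.6160 N·m.
A tangential force at the rim gives τ = FR, so F = τ/R = 0.6160/0.184 = 3.348 N.

F ≈ 3.35 N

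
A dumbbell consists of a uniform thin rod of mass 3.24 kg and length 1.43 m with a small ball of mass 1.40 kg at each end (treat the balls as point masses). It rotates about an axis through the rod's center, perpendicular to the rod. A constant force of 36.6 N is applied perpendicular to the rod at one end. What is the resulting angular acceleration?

α ≈ 13.2 rad/s²

I_rod = (1/12)ML² = (1/12)(3.24)(1.43)² = 0.5521 kg·m².
I_balls = 2·m·(L/2)² = 2(1.40)(0.7150)² = 1.431 kg·m².
Total I = 1.984 kg·m².
τ = F·(L/2) = (36.6)(0.715) = 26.17 N·m.
α = τ/I = 26.17/1.984 = 13.19 rad/s².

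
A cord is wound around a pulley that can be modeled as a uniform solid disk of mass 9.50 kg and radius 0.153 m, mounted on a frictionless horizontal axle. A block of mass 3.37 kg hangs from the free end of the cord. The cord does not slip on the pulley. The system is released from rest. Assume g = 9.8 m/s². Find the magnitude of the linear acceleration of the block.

a ≈ 4.07 m/s²

I = ½MR² = (1/2)(9.50)(0.153)² = 0.1112 kg·m².
Block: mg − T = ma. Pulley: TR = Iα. No-slip: a = αR, so T = (I/R²)a = 4.750·a.
Then mg = (m + 4.750)a, so a = (3.37)(9.8)/(3.37 + 4.750) = 4.067 m/s².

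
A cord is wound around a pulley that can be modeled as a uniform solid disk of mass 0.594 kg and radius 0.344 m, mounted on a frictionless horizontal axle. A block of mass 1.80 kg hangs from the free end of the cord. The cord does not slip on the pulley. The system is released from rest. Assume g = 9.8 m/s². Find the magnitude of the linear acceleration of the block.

I = ½MR² = (1/2)(0.594)(0.344)² = 0.03515 kg·m².
Block: mg − T = ma. Pulley: TR = Iα. No-slip: a = αR, so T = (I/R²)a = 0.2970·a.
Then mg = (m + 0.2970)a, so a = (1.80)(9.8)/(1.80 + 0.2970) = 8.412 m/s².

a ≈ 8.41 m/s²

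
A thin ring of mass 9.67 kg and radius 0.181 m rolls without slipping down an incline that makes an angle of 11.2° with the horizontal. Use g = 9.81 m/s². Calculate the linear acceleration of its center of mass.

Translation along the incline: Mg sinθ − f = Ma.
Rotation about the center: fR = Iα with I = MR². No-slip gives a = αR, so f = (I/R²)a = M a.
Substituting: Mg sinθ = (1 + 1.000)Ma, so a = g sinθ/(1 + 1.000) = (9.81) sin 11.2° / 2.000 = 0.9527 m/s².

a ≈ 0.953 m/s²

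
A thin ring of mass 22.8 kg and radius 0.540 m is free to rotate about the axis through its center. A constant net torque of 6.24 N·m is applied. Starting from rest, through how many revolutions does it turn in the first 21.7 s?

≈ 35.2 revolutions

I = MR² = (22.8)(0.540)² = 6.648 kg·m².
α = τ/I = 6.24/6.648 = 0.9386 rad/s².
θ = ½αt² = ½(0.9386)(21.7)² = 221.0 rad.
Revolutions = θ/(2π) = 35.17.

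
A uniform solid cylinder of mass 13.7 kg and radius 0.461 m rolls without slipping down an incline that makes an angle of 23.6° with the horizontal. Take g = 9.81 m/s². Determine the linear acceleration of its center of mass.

Translation along the incline: Mg sinθ − f = Ma.
Rotation about the center: fR = Iα with I = ½MR². No-slip gives a = αR, so f = (I/R²)a = (1/2)M a.
Substituting: Mg sinθ = (1 + 0.5000)Ma, so a = g sinθ/(1 + 0.5000) = (9.81) sin 23.6° / 1.500 = 2.618 m/s².

a ≈ 2.62 m/s²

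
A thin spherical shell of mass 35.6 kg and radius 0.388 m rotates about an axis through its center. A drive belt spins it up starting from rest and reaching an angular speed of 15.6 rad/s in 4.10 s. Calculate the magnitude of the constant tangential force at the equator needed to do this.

F ≈ 35.0 N

I = (2/3)MR² = (2/3)(35.6)(0.388)² = 3.573 kg·m².
α = Δω/Δt = (15.6 − 0)/4.10 = 3.805 rad/s².
The required torque is τ = Iα = (3.573)(3.805) = 13.59 N·m.
A tangential force at the equator gives τ = FR, so F = τ/R = 13.59/0.388 = 35.04 N.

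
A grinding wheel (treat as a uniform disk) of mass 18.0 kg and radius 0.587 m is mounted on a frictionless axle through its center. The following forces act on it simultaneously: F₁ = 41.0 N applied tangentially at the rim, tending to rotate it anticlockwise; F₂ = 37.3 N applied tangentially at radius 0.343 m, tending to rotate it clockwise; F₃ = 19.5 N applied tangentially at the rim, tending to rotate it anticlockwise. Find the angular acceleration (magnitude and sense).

I = ½MR² = (1/2)(18.0)(0.587)² = 3.101 kg·m².
Taking anticlockwise as positive: τ₁ = +(41.0)(0.587) = +24.07 N·m; τ₂ = −(37.3)(0.343) = −12.79 N·m; τ₃ = +(19.5)(0.587) = +11.45 N·m.
Net torque τ = 22.72 N·m.
α = τ/I = 22.72/3.101 = 7.326 rad/s².

α ≈ 7.33 rad/s², anticlockwise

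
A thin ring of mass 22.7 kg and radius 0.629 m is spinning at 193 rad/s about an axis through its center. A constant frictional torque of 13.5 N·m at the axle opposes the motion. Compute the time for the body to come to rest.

t ≈ 128 s

I = MR² = (22.7)(0.629)² = 8.981 kg·m².
The net torque has magnitude 13.5 N·m, opposing ω.
|α| = τ/I = 13.50/8.981 = 1.503 rad/s² (deceleration).
0 = ω₀ − |α|t ⇒ t = ω₀/|α| = 193/1.503 = 128.4 s.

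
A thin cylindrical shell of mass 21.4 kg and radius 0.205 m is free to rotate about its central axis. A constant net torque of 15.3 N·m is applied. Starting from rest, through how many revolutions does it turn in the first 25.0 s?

≈ 846 revolutions

I = MR² = (21.4)(0.205)² = 0.8993 kg·m².
α = τ/I = 15.3/0.8993 = 17.01 rad/s².
θ = ½αt² = ½(17.01)(25.0)² = 5316 rad.
Revolutions = θ/(2π) = 846.1.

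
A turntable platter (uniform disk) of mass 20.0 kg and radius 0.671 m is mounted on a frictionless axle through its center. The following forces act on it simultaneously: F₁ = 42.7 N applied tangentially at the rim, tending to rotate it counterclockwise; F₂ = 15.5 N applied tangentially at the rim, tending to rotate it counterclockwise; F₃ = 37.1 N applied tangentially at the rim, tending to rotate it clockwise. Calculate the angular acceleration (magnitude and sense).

I = ½MR² = (1/2)(20.0)(0.671)² = 4.502 kg·m².
Taking counterclockwise as positive: τ₁ = +(42.7)(0.671) = +28.65 N·m; τ₂ = +(15.5)(0.671) = +10.40 N·m; τ₃ = −(37.1)(0.671) = −24.89 N·m.
Net torque τ = 14.16 N·m.
α = τ/I = 14.16/4.502 = 3.145 rad/s².

α ≈ 3.14 rad/s², counterclockwise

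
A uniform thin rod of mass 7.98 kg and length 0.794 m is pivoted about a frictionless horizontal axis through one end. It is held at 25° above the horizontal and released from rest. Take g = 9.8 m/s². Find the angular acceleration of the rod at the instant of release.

About the pivot, I = (1/3)ML² = (1/3)(7.98)(0.794)² = 1.677 kg·m².
The weight acts at the center, a distance L/2 = 0.3970 m from the pivot; τ = Mg(L/2) cos 25° = 28.14 N·m.
α = τ/I = 28.14/1.677 = 16.78 rad/s².

α ≈ 16.8 rad/s²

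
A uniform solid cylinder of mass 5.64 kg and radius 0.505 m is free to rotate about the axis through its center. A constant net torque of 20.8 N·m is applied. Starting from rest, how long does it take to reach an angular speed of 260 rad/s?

t ≈ 8.99 s

I = ½MR² = (1/2)(5.64)(0.505)² = 0.7192 kg·m².
α = τ/I = 20.8/0.7192 = 28.92 rad/s².
ω = αt ⇒ t = ω/α = 260/28.92 = 8.990 s.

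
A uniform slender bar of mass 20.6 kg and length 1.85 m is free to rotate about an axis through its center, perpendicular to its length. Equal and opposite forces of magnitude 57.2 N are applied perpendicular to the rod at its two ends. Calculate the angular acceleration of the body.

I = (1/12)ML² = (1/12)(20.6)(1.85)² = 5.875 kg·m².
The couple gives τ = F·(L/2) + F·(L/2) = F L = (57.2)(1.85) = 105.8 N·m.
Newton's second law for rotation, τ = Iα, gives α = τ/I = 105.8/5.875 = 18.01 rad/s².

α ≈ 18.0 rad/s²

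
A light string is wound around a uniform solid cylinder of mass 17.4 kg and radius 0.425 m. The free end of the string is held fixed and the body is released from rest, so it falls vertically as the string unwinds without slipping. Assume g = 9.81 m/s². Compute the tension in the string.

T ≈ 56.9 N

Translation: Mg − T = Ma. Rotation about the center: TR = Iα with I = ½MR².
With a = αR: T = (I/R²)a = (1/2)M a, so Mg = (1 + 0.5000)Ma.
a = g/(1 + 0.5000) = 9.81/1.500 = 6.540 m/s².
T = 0.5000·M·a = (0.5000)(17.4)(6.540) = 56.90 N.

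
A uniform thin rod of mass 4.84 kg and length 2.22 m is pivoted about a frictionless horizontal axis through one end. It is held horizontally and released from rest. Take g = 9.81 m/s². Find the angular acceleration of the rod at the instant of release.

α ≈ 6.63 rad/s²

About the pivot, I = (1/3)ML² = (1/3)(4.84)(2.22)² = 7.951 kg·m².
The weight acts at the center, a distance L/2 = 1.110 m from the pivot; τ = Mg(L/2) = 52.70 N·m.
α = τ/I = 52.70/7.951 = 6.628 rad/s².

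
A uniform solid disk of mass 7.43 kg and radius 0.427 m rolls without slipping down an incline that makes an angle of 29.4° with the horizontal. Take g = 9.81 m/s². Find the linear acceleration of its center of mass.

Translation along the incline: Mg sinθ − f = Ma.
Rotation about the center: fR = Iα with I = ½MR². No-slip gives a = αR, so f = (I/R²)a = (1/2)M a.
Substituting: Mg sinθ = (1 + 0.5000)Ma, so a = g sinθ/(1 + 0.5000) = (9.81) sin 29.4° / 1.500 = 3.211 m/s².

a ≈ 3.21 m/s²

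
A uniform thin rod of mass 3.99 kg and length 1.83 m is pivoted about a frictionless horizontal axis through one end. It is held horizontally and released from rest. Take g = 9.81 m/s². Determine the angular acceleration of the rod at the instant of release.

About the pivot, I = (1/3)ML² = (1/3)(3.99)(1.83)² = 4.454 kg·m².
The weight acts at the center, a distance L/2 = 0.9150 m from the pivot; τ = Mg(L/2) = 35.81 N·m.
α = τ/I = 35.81/4.454 = 8.041 rad/s².

α ≈ 8.04 rad/s²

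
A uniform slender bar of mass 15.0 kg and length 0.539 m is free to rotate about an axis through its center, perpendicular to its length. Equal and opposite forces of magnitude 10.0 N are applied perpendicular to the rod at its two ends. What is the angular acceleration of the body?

I = (1/12)ML² = (1/12)(15.0)(0.539)² = 0.3632 kg·m².
The couple gives τ = F·(L/2) + F·(L/2) = F L = (10.0)(0.539) = 5.390 N·m.
From τ = Iα: α = 5.390/0.3632 = 14.84 rad/s².

α ≈ 14.8 rad/s²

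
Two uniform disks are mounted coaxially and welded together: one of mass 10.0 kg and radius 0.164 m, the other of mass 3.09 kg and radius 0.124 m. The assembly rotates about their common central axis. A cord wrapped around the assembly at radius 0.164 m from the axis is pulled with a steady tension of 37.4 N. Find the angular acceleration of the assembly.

I = ½M₁R₁² + ½M₂R₂² = ½(10.0)(0.164)² + ½(3.09)(0.124)² = 0.1582 kg·m².
τ = F r = (37.4)(0.164) = 6.134 N·m.
α = τ/I = 6.134/0.1582 = 38.76 rad/s².

α ≈ 38.8 rad/s²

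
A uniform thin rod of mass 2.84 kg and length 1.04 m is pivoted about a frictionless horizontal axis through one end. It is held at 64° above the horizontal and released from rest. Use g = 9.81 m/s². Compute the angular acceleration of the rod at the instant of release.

α ≈ 6.20 rad/s²

About the pivot, I = (1/3)ML² = (1/3)(2.84)(1.04)² = 1.024 kg·m².
The weight acts at the center, a distance L/2 = 0.5200 m from the pivot; τ = Mg(L/2) cos 64° = 6.351 N·m.
α = τ/I = 6.351/1.024 = 6.203 rad/s².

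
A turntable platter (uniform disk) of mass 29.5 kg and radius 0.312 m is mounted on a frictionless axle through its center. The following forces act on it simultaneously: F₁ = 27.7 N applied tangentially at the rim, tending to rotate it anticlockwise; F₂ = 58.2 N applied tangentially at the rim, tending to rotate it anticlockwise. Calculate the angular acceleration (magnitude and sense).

I = ½MR² = (1/2)(29.5)(0.312)² = 1.436 kg·m².
Taking anticlockwise as positive: τ₁ = +(27.7)(0.312) = +8.642 N·m; τ₂ = +(58.2)(0.312) = +18.16 N·m.
Net torque τ = 26.80 N·m.
α = τ/I = 26.80/1.436 = 18.67 rad/s².

α ≈ 18.7 rad/s², anticlockwise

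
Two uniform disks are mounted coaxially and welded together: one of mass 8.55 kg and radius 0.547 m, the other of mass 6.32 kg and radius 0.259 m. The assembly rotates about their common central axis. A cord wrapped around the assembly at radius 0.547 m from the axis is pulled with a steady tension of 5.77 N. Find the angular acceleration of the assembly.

α ≈ 2.12 rad/s²

I = ½M₁R₁² + ½M₂R₂² = ½(8.55)(0.547)² + ½(6.32)(0.259)² = 1.491 kg·m².
τ = F r = (5.77)(0.547) = 3.156 N·m.
α = τ/I = 3.156/1.491 = 2.117 rad/s².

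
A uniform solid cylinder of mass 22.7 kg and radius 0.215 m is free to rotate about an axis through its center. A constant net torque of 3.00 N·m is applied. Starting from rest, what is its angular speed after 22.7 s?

ω ≈ 130 rad/s

I = ½MR² = (1/2)(22.7)(0.215)² = 0.5247 kg·m².
α = τ/I = 3.00/0.5247 = 5.718 rad/s².
ω = ω₀ + αt = 0 + (5.718)(22.7) = 129.8 rad/s.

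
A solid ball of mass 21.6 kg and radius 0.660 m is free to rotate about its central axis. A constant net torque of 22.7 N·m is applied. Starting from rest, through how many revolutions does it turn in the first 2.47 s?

I = (2/5)MR² = (2/5)(21.6)(0.660)² = 3.764 kg·m².
α = τ/I = 22.7/3.764 = 6.031 rad/s².
θ = ½αt² = ½(6.031)(2.47)² = 18.40 rad.
Revolutions = θ/(2π) = 2.928.

≈ 2.93 revolutions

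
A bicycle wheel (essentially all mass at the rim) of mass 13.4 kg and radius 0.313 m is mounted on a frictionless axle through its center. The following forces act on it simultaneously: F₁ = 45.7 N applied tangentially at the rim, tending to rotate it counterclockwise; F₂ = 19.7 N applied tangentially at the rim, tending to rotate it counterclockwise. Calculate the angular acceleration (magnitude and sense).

I = MR² = (13.4)(0.313)² = 1.313 kg·m².
Taking counterclockwise as positive: τ₁ = +(45.7)(0.313) = +14.30 N·m; τ₂ = +(19.7)(0.313) = +6.166 N·m.
Net torque τ = 20.47 N·m.
α = τ/I = 20.47/1.313 = 15.59 rad/s².

α ≈ 15.6 rad/s², counterclockwise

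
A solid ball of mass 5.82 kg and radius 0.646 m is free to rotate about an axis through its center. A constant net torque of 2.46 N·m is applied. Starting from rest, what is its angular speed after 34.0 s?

I = (2/5)MR² = (2/5)(5.82)(0.646)² = 0.9715 kg·m².
α = τ/I = 2.46/0.9715 = 2.532 rad/s².
ω = ω₀ + αt = 0 + (2.532)(34.0) = 86.09 rad/s.

ω ≈ 86.1 rad/s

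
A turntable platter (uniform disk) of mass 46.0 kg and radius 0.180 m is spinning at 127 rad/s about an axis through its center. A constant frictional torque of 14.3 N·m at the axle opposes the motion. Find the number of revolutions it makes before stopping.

I = ½MR² = (1/2)(46.0)(0.180)² = 0.7452 kg·m².
The net torque has magnitude 14.3 N·m, opposing ω.
|α| = τ/I = 14.30/0.7452 = 19.19 rad/s² (deceleration).
ω² = ω₀² − 2|α|θ with ω = 0 ⇒ θ = ω₀²/(2|α|) = 420.3 rad = 66.89 rev.

≈ 66.9 revolutions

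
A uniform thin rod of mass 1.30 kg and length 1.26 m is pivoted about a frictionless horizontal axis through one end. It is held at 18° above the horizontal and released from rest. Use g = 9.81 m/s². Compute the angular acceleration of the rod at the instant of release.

About the pivot, I = (1/3)ML² = (1/3)(1.30)(1.26)² = 0.6880 kg·m².
The weight acts at the center, a distance L/2 = 0.6300 m from the pivot; τ = Mg(L/2) cos 18° = 7.641 N·m.
α = τ/I = 7.641/0.6880 = 11.11 rad/s².

α ≈ 11.1 rad/s²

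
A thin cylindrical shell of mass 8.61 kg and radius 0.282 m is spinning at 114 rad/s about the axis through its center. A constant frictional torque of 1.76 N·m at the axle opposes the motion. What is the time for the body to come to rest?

I = MR² = (8.61)(0.282)² = 0.6847 kg·m².
The net torque has magnitude 1.76 N·m, opposing ω.
|α| = τ/I = 1.760/0.6847 = 2.570 rad/s² (deceleration).
0 = ω₀ − |α|t ⇒ t = ω₀/|α| = 114/2.570 = 44.35 s.

t ≈ 44.3 s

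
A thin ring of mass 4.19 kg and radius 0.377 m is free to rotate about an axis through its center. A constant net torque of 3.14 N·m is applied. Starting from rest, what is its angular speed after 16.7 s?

ω ≈ 88.1 rad/s

I = MR² = (4.19)(0.377)² = 0.5955 kg·m².
α = τ/I = 3.14/0.5955 = 5.273 rad/s².
ω = ω₀ + αt = 0 + (5.273)(16.7) = 88.05 rad/s.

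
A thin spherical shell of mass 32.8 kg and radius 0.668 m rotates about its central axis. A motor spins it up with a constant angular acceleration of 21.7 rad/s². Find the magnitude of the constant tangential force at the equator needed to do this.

F ≈ 317 N

I = (2/3)MR² = (2/3)(32.8)(0.668)² = 9.757 kg·m².
The required torque is τ = Iα = (9.757)(21.70) = 211.7 N·m.
A tangential force at the equator gives τ = FR, so F = τ/R = 211.7/0.668 = 317.0 N.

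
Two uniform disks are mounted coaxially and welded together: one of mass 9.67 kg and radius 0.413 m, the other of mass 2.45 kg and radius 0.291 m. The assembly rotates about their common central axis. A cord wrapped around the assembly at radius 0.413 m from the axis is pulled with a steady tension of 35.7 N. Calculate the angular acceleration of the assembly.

I = ½M₁R₁² + ½M₂R₂² = ½(9.67)(0.413)² + ½(2.45)(0.291)² = 0.9284 kg·m².
τ = F r = (35.7)(0.413) = 14.74 N·m.
α = τ/I = 14.74/0.9284 = 15.88 rad/s².

α ≈ 15.9 rad/s²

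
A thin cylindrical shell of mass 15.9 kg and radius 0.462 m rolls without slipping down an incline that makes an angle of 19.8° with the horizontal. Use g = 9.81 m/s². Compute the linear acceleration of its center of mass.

a ≈ 1.66 m/s²

Translation along the incline: Mg sinθ − f = Ma.
Rotation about the center: fR = Iα with I = MR². No-slip gives a = αR, so f = (I/R²)a = M a.
Substituting: Mg sinθ = (1 + 1.000)Ma, so a = g sinθ/(1 + 1.000) = (9.81) sin 19.8° / 2.000 = 1.662 m/s².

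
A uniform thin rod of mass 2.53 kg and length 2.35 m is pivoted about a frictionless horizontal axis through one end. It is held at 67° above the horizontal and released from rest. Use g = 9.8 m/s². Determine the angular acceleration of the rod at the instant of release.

α ≈ 2.44 rad/s²

About the pivot, I = (1/3)ML² = (1/3)(2.53)(2.35)² = 4.657 kg·m².
The weight acts at the center, a distance L/2 = 1.175 m from the pivot; τ = Mg(L/2) cos 67° = 11.38 N·m.
α = τ/I = 11.38/4.657 = 2.444 rad/s².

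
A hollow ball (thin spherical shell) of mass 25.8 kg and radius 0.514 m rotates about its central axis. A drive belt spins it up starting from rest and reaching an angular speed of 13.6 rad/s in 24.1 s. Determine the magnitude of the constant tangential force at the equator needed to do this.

F ≈ 4.99 N

I = (2/3)MR² = (2/3)(25.8)(0.514)² = 4.544 kg·m².
α = Δω/Δt = (13.6 − 0)/24.1 = 0.5643 rad/s².
The required torque is τ = Iα = (4.544)(0.5643) = 2.564 N·m.
A tangential force at the equator gives τ = FR, so F = τ/R = 2.564/0.514 = 4.989 N.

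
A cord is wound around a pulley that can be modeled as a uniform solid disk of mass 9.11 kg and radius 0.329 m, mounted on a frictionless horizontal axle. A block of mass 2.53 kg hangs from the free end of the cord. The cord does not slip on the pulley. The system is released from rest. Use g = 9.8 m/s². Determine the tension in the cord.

I = ½MR² = (1/2)(9.11)(0.329)² = 0.4930 kg·m².
Block: mg − T = ma. Pulley: TR = Iα. No-slip: a = αR, so T = (I/R²)a = 4.555·a.
Then mg = (m + 4.555)a, so a = (2.53)(9.8)/(2.53 + 4.555) = 3.500 m/s².
T = 4.555·a = 15.94 N.

T ≈ 15.9 N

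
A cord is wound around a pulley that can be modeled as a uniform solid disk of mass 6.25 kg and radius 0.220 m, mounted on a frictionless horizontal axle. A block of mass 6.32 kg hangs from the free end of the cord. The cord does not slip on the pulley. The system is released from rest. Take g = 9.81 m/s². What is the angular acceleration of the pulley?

α ≈ 29.8 rad/s²

I = ½MR² = (1/2)(6.25)(0.220)² = 0.1512 kg·m².
Block: mg − T = ma. Pulley: TR = Iα. No-slip: a = αR, so T = (I/R²)a = 3.125·a.
Then mg = (m + 3.125)a, so a = (6.32)(9.81)/(6.32 + 3.125) = 6.564 m/s².
α = a/R = 6.564/0.220 = 29.84 rad/s².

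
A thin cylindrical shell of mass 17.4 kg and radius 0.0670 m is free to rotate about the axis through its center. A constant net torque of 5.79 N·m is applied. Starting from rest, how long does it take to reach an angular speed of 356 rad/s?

t ≈ 4.80 s

I = MR² = (17.4)(0.0670)² = 0.07811 kg·m².
α = τ/I = 5.79/0.07811 = 74.13 rad/s².
ω = αt ⇒ t = ω/α = 356/74.13 = 4.803 s.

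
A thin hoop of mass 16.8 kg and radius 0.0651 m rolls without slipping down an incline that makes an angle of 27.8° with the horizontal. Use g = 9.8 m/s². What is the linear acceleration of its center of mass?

Translation along the incline: Mg sinθ − f = Ma.
Rotation about the center: fR = Iα with I = MR². No-slip gives a = αR, so f = (I/R²)a = M a.
Substituting: Mg sinθ = (1 + 1.000)Ma, so a = g sinθ/(1 + 1.000) = (9.8) sin 27.8° / 2.000 = 2.285 m/s².

a ≈ 2.29 m/s²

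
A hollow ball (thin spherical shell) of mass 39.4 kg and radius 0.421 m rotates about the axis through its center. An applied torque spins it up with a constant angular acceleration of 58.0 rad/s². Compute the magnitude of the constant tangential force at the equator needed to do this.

I = (2/3)MR² = (2/3)(39.4)(0.421)² = 4.656 kg·m².
The required torque is τ = Iα = (4.656)(58.00) = 270.0 N·m.
A tangential force at the equator gives τ = FR, so F = τ/R = 270.0/0.421 = 641.4 N.

F ≈ 641 N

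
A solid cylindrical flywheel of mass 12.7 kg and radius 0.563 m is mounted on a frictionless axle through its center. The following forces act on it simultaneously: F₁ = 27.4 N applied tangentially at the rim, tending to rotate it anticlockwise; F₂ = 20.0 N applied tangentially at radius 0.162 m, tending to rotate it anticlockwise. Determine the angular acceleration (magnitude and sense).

α ≈ 9.27 rad/s², anticlockwise

I = ½MR² = (1/2)(12.7)(0.563)² = 2.013 kg·m².
Taking anticlockwise as positive: τ₁ = +(27.4)(0.563) = +15.43 N·m; τ₂ = +(20.0)(0.162) = +3.240 N·m.
Net torque τ = 18.67 N·m.
α = τ/I = 18.67/2.013 = 9.274 rad/s².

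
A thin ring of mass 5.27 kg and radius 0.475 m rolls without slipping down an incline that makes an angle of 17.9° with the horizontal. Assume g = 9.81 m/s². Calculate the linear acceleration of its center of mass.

Translation along the incline: Mg sinθ − f = Ma.
Rotation about the center: fR = Iα with I = MR². No-slip gives a = αR, so f = (I/R²)a = M a.
Substituting: Mg sinθ = (1 + 1.000)Ma, so a = g sinθ/(1 + 1.000) = (9.81) sin 17.9° / 2.000 = 1.508 m/s².

a ≈ 1.51 m/s²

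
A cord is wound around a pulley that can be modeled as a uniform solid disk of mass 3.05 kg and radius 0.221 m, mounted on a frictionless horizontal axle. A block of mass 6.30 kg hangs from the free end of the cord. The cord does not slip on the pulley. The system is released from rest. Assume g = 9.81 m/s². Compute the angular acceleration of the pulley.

α ≈ 35.7 rad/s²

I = ½MR² = (1/2)(3.05)(0.221)² = 0.07448 kg·m².
Block: mg − T = ma. Pulley: TR = Iα. No-slip: a = αR, so T = (I/R²)a = 1.525·a.
Then mg = (m + 1.525)a, so a = (6.30)(9.81)/(6.30 + 1.525) = 7.898 m/s².
α = a/R = 7.898/0.221 = 35.74 rad/s².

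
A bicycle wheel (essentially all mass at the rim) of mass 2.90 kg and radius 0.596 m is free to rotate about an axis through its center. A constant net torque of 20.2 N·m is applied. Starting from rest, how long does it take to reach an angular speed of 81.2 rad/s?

t ≈ 4.14 s

I = MR² = (2.90)(0.596)² = 1.030 kg·m².
α = τ/I = 20.2/1.030 = 19.61 rad/s².
ω = αt ⇒ t = ω/α = 81.2/19.61 = 4.141 s.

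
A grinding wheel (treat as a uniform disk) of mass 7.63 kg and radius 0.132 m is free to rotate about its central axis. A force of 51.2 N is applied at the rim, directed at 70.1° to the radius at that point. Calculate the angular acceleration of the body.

α ≈ 95.6 rad/s²

I = ½MR² = (1/2)(7.63)(0.132)² = 0.06647 kg·m².
Only the tangential component produces torque: τ = F R sinθ = (51.2)(0.132) sin 70.1° = 6.355 N·m.
From τ = Iα: α = 6.355/0.06647 = 95.60 rad/s².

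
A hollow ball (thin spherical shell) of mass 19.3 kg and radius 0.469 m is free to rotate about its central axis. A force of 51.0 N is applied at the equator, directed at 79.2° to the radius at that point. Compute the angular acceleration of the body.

I = (2/3)MR² = (2/3)(19.3)(0.469)² = 2.830 kg·m².
Only the tangential component produces torque: τ = F R sinθ = (51.0)(0.469) sin 79.2° = 23.50 N·m.
Newton's second law for rotation, τ = Iα, gives α = τ/I = 23.50/2.830 = 8.302 rad/s².

α ≈ 8.30 rad/s²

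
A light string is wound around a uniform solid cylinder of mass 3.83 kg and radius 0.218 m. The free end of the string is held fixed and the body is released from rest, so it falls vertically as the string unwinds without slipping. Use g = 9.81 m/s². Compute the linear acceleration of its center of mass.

a ≈ 6.54 m/s²

Translation: Mg − T = Ma. Rotation about the center: TR = Iα with I = ½MR².
With a = αR: T = (I/R²)a = (1/2)M a, so Mg = (1 + 0.5000)Ma.
a = g/(1 + 0.5000) = 9.81/1.500 = 6.540 m/s².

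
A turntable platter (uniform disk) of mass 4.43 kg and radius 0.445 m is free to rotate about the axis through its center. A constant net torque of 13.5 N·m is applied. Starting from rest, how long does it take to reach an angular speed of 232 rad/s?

t ≈ 7.54 s

I = ½MR² = (1/2)(4.43)(0.445)² = 0.4386 kg·m².
α = τ/I = 13.5/0.4386 = 30.78 rad/s².
ω = αt ⇒ t = ω/α = 232/30.78 = 7.538 s.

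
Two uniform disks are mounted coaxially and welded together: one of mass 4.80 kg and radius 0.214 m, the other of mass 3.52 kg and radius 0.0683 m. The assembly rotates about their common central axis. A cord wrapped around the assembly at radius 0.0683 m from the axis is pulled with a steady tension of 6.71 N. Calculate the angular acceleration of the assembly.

I = ½M₁R₁² + ½M₂R₂² = ½(4.80)(0.214)² + ½(3.52)(0.0683)² = 0.1181 kg·m².
τ = F r = (6.71)(0.0683) = 0.4583 N·m.
α = τ/I = 0.4583/0.1181 = 3.880 rad/s².

α ≈ 3.88 rad/s²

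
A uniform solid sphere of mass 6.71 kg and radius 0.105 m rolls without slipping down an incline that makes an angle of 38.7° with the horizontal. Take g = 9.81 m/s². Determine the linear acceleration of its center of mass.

a ≈ 4.38 m/s²

Translation along the incline: Mg sinθ − f = Ma.
Rotation about the center: fR = Iα with I = (2/5)MR². No-slip gives a = αR, so f = (I/R²)a = (2/5)M a.
Substituting: Mg sinθ = (1 + 0.4000)Ma, so a = g sinθ/(1 + 0.4000) = (9.81) sin 38.7° / 1.400 = 4.381 m/s².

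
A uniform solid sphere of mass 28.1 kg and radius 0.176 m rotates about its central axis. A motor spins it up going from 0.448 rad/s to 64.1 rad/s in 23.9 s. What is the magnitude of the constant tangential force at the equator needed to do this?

F ≈ 5.27 N

I = (2/5)MR² = (2/5)(28.1)(0.176)² = 0.3482 kg·m².
α = Δω/Δt = (64.1 − 0.448)/23.9 = 2.663 rad/s².
The required torque is τ = Iα = (0.3482)(2.663) = 0.9273 N·m.
A tangential force at the equator gives τ = FR, so F = τ/R = 0.9273/0.176 = 5.269 N.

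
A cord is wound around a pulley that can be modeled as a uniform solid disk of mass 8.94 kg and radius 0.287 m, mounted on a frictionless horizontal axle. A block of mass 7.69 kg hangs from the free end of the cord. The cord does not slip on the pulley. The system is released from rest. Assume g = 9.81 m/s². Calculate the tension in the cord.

I = ½MR² = (1/2)(8.94)(0.287)² = 0.3682 kg·m².
Block: mg − T = ma. Pulley: TR = Iα. No-slip: a = αR, so T = (I/R²)a = 4.470·a.
Then mg = (m + 4.470)a, so a = (7.69)(9.81)/(7.69 + 4.470) = 6.204 m/s².
T = 4.470·a = 27.73 N.

T ≈ 27.7 N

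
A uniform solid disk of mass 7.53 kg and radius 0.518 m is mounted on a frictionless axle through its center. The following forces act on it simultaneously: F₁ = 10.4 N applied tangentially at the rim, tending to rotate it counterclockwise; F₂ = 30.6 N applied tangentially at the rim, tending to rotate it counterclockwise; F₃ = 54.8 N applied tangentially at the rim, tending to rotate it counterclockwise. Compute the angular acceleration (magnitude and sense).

α ≈ 49.1 rad/s², counterclockwise

I = ½MR² = (1/2)(7.53)(0.518)² = 1.010 kg·m².
Taking counterclockwise as positive: τ₁ = +(10.4)(0.518) = +5.387 N·m; τ₂ = +(30.6)(0.518) = +15.85 N·m; τ₃ = +(54.8)(0.518) = +28.39 N·m.
Net torque τ = 49.62 N·m.
α = τ/I = 49.62/1.010 = 49.12 rad/s².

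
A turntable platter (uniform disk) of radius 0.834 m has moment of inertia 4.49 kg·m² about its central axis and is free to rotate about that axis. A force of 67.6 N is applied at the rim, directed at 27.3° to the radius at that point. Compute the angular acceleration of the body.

Only the tangential component produces torque: τ = F R sinθ = (67.6)(0.834) sin 27.3° = 25.86 N·m.
Newton's second law for rotation, τ = Iα, gives α = τ/I = 25.86/4.490 = 5.759 rad/s².

α ≈ 5.76 rad/s²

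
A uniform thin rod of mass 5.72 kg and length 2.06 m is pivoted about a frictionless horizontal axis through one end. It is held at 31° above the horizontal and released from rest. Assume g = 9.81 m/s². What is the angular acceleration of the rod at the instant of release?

α ≈ 6.12 rad/s²

About the pivot, I = (1/3)ML² = (1/3)(5.72)(2.06)² = 8.091 kg·m².
The weight acts at the center, a distance L/2 = 1.030 m from the pivot; τ = Mg(L/2) cos 31° = 49.54 N·m.
α = τ/I = 49.54/8.091 = 6.123 rad/s².
(Equivalently α = (3g/(2L)) cos 31° = 6.123 rad/s².)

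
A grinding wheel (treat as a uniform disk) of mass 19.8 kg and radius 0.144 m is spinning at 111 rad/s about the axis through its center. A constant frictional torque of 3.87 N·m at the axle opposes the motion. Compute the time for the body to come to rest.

t ≈ 5.89 s

I = ½MR² = (1/2)(19.8)(0.144)² = 0.2053 kg·m².
The net torque has magnitude 3.87 N·m, opposing ω.
|α| = τ/I = 3.870/0.2053 = 18.85 rad/s² (deceleration).
0 = ω₀ − |α|t ⇒ t = ω₀/|α| = 111/18.85 = 5.888 s.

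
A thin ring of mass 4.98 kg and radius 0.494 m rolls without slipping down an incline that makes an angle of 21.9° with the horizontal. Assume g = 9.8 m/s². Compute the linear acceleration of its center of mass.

Translation along the incline: Mg sinθ − f = Ma.
Rotation about the center: fR = Iα with I = MR². No-slip gives a = αR, so f = (I/R²)a = M a.
Substituting: Mg sinθ = (1 + 1.000)Ma, so a = g sinθ/(1 + 1.000) = (9.8) sin 21.9° / 2.000 = 1.828 m/s².

a ≈ 1.83 m/s²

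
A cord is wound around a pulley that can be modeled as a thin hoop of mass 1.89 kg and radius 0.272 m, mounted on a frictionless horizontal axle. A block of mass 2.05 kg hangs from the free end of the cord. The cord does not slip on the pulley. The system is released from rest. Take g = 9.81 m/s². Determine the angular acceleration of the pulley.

α ≈ 18.8 rad/s²

I = MR² = (1.89)(0.272)² = 0.1398 kg·m².
Block: mg − T = ma. Pulley: TR = Iα. No-slip: a = αR, so T = (I/R²)a = 1.890·a.
Then mg = (m + 1.890)a, so a = (2.05)(9.81)/(2.05 + 1.890) = 5.104 m/s².
α = a/R = 5.104/0.272 = 18.77 rad/s².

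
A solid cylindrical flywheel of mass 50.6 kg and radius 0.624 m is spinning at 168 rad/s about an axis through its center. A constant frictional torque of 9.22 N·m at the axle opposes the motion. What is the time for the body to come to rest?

I = ½MR² = (1/2)(50.6)(0.624)² = 9.851 kg·m².
The net torque has magnitude 9.22 N·m, opposing ω.
|α| = τ/I = 9.220/9.851 = 0.9359 rad/s² (deceleration).
0 = ω₀ − |α|t ⇒ t = ω₀/|α| = 168/0.9359 = 179.5 s.

t ≈ 180 s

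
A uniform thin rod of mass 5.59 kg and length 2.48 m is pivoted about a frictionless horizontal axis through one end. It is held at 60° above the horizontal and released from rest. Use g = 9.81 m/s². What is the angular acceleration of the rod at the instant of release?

About the pivot, I = (1/3)ML² = (1/3)(5.59)(2.48)² = 11.46 kg·m².
The weight acts at the center, a distance L/2 = 1.240 m from the pivot; τ = Mg(L/2) cos 60° = 34.00 N·m.
α = τ/I = 34.00/11.46 = 2.967 rad/s².
(Equivalently α = (3g/(2L)) cos 60° = 2.967 rad/s².)

α ≈ 2.97 rad/s²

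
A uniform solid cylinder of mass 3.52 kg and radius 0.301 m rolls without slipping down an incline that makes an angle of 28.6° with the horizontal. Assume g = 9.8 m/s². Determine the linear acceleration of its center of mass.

Translation along the incline: Mg sinθ − f = Ma.
Rotation about the center: fR = Iα with I = ½MR². No-slip gives a = αR, so f = (I/R²)a = (1/2)M a.
Substituting: Mg sinθ = (1 + 0.5000)Ma, so a = g sinθ/(1 + 0.5000) = (9.8) sin 28.6° / 1.500 = 3.127 m/s².

a ≈ 3.13 m/s²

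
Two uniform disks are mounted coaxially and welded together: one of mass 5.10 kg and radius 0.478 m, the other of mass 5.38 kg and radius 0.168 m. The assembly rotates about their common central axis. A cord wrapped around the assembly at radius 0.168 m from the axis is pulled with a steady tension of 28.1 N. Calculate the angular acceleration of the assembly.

α ≈ 7.17 rad/s²

I = ½M₁R₁² + ½M₂R₂² = ½(5.10)(0.478)² + ½(5.38)(0.168)² = 0.6586 kg·m².
τ = F r = (28.1)(0.168) = 4.721 N·m.
α = τ/I = 4.721/0.6586 = 7.168 rad/s².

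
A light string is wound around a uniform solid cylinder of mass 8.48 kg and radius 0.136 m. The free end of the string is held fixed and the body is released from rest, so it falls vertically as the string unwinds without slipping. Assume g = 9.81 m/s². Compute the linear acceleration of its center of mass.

a ≈ 6.54 m/s²

Translation: Mg − T = Ma. Rotation about the center: TR = Iα with I = ½MR².
With a = αR: T = (I/R²)a = (1/2)M a, so Mg = (1 + 0.5000)Ma.
a = g/(1 + 0.5000) = 9.81/1.500 = 6.540 m/s².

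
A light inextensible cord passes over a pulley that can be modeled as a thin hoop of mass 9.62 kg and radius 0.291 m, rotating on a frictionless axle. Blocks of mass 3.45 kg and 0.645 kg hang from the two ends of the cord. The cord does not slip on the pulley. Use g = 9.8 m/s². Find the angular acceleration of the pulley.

α ≈ 6.89 rad/s²

I = MR² = (9.62)(0.291)² = 0.8146 kg·m².
Heavier block: m₁g − T₁ = m₁a. Lighter block: T₂ − m₂g = m₂a.
Pulley: (T₁ − T₂)R = Iα = I(a/R), so T₁ − T₂ = (I/R²)a = 1·M_p a = 9.620·a.
Adding the three: (m₁ − m₂)g = (m₁ + m₂ + 9.620)a, so a = (3.45 − 0.645)(9.8)/(3.45 + 0.645 + 9.620) = 2.004 m/s².
α = a/R = 2.004/0.291 = 6.888 rad/s².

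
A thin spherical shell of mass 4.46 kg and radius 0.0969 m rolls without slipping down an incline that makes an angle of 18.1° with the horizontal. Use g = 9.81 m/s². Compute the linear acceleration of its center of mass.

Translation along the incline: Mg sinθ − f = Ma.
Rotation about the center: fR = Iα with I = (2/3)MR². No-slip gives a = αR, so f = (I/R²)a = (2/3)M a.
Substituting: Mg sinθ = (1 + 0.6667)Ma, so a = g sinθ/(1 + 0.6667) = (9.81) sin 18.1° / 1.667 = 1.829 m/s².

a ≈ 1.83 m/s²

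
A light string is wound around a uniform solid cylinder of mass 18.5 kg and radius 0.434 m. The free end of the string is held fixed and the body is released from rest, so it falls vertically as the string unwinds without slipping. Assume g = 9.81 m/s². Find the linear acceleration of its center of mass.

Translation: Mg − T = Ma. Rotation about the center: TR = Iα with I = ½MR².
With a = αR: T = (I/R²)a = (1/2)M a, so Mg = (1 + 0.5000)Ma.
a = g/(1 + 0.5000) = 9.81/1.500 = 6.540 m/s².

a ≈ 6.54 m/s²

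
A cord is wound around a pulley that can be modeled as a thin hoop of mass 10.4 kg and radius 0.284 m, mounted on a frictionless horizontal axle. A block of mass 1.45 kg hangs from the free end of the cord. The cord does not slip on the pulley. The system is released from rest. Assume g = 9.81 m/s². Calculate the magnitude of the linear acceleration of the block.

I = MR² = (10.4)(0.284)² = 0.8388 kg·m².
Block: mg − T = ma. Pulley: TR = Iα. No-slip: a = αR, so T = (I/R²)a = 10.40·a.
Then mg = (m + 10.40)a, so a = (1.45)(9.81)/(1.45 + 10.40) = 1.200 m/s².

a ≈ 1.20 m/s²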